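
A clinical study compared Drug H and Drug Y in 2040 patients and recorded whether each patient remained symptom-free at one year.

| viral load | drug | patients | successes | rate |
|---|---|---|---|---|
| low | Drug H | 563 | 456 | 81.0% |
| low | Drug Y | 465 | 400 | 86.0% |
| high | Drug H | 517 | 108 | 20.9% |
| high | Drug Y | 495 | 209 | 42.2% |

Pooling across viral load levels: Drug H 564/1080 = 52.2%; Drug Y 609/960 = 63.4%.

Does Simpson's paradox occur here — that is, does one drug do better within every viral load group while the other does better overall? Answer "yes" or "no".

Within each viral load level (low 81.0% vs 86.0%; high 20.9% vs 42.2%), Drug Y has the higher rate every time. Pooled: 52.2% vs 63.4% — Drug Y has the higher rate overall. They agree.

no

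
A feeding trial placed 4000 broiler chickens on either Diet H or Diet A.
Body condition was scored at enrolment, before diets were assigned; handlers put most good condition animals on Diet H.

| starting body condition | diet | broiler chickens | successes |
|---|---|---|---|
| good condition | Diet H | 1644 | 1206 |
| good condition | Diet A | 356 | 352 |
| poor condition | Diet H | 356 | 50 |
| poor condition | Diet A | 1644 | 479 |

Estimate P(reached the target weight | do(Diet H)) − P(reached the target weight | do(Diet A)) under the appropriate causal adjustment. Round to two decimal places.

-0.20

Starting body condition differs across diets for reasons unrelated to any effect of the diet itself, and it separately predicts the outcome — a classic confounder. We must compare within starting body condition levels.
Adjusting over the population distribution of starting body condition: 0.500·(0.734−0.989) + 0.500·(0.140−0.291) = -0.203.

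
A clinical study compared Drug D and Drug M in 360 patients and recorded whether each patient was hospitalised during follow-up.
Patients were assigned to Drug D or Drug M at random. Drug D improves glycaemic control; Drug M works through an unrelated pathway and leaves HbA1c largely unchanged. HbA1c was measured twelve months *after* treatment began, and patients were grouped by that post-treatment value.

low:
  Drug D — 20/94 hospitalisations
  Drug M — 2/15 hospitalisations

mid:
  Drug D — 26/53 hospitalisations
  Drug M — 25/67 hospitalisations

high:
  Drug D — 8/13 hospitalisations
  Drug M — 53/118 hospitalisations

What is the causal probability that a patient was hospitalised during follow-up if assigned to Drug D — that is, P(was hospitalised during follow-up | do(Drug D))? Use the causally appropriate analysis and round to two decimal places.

0.34

Drug M is lower inside every HbA1c stratum but Drug D is lower in aggregate. Whether to stratify depends on how HbA1c relates to the drug.
HbA1c here is a post-treatment variable shaped by the drug; conditioning on it would introduce bias rather than remove it. The overall comparison is the causal one.
So P(outcome | do(Drug D)) is just the pooled rate for Drug D: 54/160 = 0.338.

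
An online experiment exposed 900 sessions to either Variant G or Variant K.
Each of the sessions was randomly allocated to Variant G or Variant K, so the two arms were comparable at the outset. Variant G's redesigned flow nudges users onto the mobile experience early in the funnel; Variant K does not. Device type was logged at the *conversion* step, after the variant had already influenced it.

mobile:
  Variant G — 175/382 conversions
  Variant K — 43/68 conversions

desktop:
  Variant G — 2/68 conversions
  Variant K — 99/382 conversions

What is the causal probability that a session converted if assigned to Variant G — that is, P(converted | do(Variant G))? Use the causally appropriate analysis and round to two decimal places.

0.39

Within every device type level Variant K has the higher rate, yet pooled Variant G does — Simpson's reversal.
Device type here is a post-treatment variable shaped by the variant; conditioning on it would introduce bias rather than remove it. The overall comparison is the causal one.
So P(outcome | do(Variant G)) is just the pooled rate for Variant G: 177/450 = 0.393.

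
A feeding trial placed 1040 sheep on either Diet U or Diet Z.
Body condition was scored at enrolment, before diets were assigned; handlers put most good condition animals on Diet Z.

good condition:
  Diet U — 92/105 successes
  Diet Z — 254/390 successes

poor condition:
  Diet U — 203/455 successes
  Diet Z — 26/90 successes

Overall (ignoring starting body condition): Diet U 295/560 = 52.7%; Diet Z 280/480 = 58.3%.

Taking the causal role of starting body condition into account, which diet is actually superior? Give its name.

Diet U

The starting body condition-specific comparison favours Diet U throughout, but the pooled figures favour Diet Z. The question is whether to condition on starting body condition.
Starting body condition is set before the diet has any effect — it is not caused by the diet — and it independently drives the outcome. That makes it a confounder, so the causal comparison is within starting body condition levels.
Within each level — good condition: 87.6% vs 65.1%; poor condition: 44.6% vs 28.9% — Diet U is higher every time.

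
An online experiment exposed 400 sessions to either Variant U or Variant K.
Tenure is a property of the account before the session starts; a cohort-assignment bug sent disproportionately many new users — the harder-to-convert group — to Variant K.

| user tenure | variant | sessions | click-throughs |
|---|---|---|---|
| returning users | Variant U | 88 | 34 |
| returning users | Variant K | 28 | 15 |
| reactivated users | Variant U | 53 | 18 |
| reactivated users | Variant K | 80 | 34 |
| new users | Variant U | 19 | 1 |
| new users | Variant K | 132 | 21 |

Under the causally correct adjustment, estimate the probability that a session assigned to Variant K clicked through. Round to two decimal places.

0.36

User tenure is set before the variant has any effect — it is not caused by the variant — and it independently drives the outcome. That makes it a confounder, so the causal comparison is within user tenure levels.
Standardising Variant K to the population user tenure mix: 0.290·15/28 + 0.333·34/80 + 0.378·21/132 = 0.357.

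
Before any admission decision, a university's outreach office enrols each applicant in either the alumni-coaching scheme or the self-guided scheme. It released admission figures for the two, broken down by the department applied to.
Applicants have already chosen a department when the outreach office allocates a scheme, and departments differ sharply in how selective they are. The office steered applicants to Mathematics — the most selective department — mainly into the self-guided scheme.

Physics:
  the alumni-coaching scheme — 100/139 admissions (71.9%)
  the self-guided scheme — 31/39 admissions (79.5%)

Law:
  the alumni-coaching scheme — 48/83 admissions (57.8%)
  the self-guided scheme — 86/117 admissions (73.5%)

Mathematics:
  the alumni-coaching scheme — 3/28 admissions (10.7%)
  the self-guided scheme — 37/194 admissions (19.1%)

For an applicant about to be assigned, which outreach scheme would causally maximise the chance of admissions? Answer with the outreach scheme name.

Here department is a common cause — it drives both which outreach scheme a case falls under and the outcome. The crude comparison mixes populations; the stratum-specific rates are the causally relevant ones.
Within each level — Physics: 71.9% vs 79.5%; Law: 57.8% vs 73.5%; Mathematics: 10.7% vs 19.1% — the self-guided scheme is higher every time.

the self-guided scheme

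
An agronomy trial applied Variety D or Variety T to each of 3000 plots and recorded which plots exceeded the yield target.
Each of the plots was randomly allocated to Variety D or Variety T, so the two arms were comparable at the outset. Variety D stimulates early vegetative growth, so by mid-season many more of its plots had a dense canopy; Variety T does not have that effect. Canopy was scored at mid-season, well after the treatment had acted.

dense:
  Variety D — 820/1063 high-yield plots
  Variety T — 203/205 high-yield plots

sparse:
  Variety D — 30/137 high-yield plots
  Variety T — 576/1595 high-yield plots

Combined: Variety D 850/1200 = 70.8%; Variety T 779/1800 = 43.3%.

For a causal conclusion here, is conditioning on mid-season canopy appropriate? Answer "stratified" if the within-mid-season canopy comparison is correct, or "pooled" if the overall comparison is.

Mid-season canopy is recorded after the variety and is itself shifted by it — it sits on the causal path from variety to outcome. Conditioning on a mediator would strip out part of the effect we want; the pooled comparison gives the total causal effect.
Pooled: Variety D 70.8% vs Variety T 43.3%; Variety D is higher overall.

pooled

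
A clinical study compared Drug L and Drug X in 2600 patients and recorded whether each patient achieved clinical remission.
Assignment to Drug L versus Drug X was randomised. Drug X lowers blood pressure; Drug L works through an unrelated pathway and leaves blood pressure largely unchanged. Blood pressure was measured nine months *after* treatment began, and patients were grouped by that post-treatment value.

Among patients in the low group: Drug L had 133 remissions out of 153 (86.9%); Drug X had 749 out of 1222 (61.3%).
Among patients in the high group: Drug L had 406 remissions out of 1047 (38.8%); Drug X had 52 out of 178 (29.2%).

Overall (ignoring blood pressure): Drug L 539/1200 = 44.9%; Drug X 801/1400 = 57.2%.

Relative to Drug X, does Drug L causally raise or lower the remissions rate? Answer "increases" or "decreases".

decreases

Drug L is higher inside every blood pressure stratum but Drug X is higher in aggregate. Whether to stratify depends on how blood pressure relates to the drug.
Blood pressure is recorded after the drug and is itself shifted by it — it sits on the causal path from drug to outcome. Conditioning on a mediator would strip out part of the effect we want; the pooled comparison gives the total causal effect.
Pooled: Drug L 44.9% vs Drug X 57.2%; Drug X is higher overall.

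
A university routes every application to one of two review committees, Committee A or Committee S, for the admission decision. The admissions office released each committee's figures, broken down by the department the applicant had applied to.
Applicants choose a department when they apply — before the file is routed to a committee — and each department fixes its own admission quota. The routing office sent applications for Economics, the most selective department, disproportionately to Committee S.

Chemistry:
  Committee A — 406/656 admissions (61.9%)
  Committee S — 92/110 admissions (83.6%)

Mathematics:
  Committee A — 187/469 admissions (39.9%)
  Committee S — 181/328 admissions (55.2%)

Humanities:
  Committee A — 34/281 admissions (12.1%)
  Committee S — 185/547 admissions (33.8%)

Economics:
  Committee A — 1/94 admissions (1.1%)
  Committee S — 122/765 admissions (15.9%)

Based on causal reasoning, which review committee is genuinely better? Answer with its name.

Within every department level Committee S has the higher rate, yet pooled Committee A does — Simpson's reversal.
Nothing the review committee does changes department; the imbalance is an allocation artefact. With department also predicting the outcome, the pooled figure is confounded, and the within-stratum comparison is the causal one.
Within each level — Chemistry: 61.9% vs 83.6%; Mathematics: 39.9% vs 55.2%; Humanities: 12.1% vs 33.8%; Economics: 1.1% vs 15.9% — Committee S is higher every time.

Committee S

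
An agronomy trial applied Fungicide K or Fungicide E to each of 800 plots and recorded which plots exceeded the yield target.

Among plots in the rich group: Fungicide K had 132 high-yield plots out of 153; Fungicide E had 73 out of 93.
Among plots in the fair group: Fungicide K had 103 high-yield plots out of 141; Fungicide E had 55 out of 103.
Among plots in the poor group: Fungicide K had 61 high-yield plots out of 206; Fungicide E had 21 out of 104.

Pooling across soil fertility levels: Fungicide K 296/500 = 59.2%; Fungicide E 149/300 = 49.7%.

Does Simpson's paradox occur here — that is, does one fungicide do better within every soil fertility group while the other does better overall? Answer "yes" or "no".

Within each soil fertility level (rich 86.3% vs 78.5%; fair 73.0% vs 53.4%; poor 29.6% vs 20.2%), Fungicide K has the higher rate every time. Pooled: 59.2% vs 49.7% — Fungicide K has the higher rate overall. They agree.

no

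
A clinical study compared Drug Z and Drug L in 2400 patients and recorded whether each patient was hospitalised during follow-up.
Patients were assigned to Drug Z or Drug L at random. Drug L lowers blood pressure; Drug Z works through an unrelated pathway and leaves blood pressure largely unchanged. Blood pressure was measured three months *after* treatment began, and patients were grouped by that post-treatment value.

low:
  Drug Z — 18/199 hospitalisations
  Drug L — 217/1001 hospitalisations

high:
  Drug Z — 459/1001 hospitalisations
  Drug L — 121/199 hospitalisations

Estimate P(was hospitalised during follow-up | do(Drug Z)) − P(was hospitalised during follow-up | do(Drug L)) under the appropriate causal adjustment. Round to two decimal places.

The distribution of blood pressure is itself part of what the drug does — it is an intermediate outcome. Holding it fixed would remove that part of the effect; the total effect is the pooled difference.
The causal difference is the pooled difference: 0.398 − 0.282 = +0.116.

+0.12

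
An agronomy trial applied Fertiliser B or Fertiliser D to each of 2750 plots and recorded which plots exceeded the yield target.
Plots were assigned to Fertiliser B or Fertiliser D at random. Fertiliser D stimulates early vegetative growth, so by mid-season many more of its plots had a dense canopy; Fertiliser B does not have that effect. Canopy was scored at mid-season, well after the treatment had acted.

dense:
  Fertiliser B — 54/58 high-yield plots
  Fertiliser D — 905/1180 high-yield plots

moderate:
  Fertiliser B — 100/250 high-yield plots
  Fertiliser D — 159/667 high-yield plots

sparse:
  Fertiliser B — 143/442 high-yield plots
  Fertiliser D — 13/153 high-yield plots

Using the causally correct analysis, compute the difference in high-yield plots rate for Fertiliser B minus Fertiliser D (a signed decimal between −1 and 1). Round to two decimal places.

The mid-season canopy-specific comparison favours Fertiliser B throughout, but the pooled figures favour Fertiliser D. The question is whether to condition on mid-season canopy.
Mid-season canopy here is a post-treatment variable shaped by the fertiliser; conditioning on it would introduce bias rather than remove it. The overall comparison is the causal one.
The causal difference is the pooled difference: 0.396 − 0.538 = -0.142.

-0.14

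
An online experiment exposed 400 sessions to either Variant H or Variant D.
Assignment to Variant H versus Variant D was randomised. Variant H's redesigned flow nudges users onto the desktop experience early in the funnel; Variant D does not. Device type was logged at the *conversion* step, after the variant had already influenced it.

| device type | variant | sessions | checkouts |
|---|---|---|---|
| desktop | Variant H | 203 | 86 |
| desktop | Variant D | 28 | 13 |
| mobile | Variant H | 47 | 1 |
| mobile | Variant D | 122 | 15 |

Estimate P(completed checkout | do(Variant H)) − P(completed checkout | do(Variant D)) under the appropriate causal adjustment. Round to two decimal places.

+0.16

Device type lies on the pathway variant → device type → outcome, so adjusting for it blocks the indirect effect. For the total causal effect of variant, use the unadjusted pooled rates.
The causal difference is the pooled difference: 0.348 − 0.187 = +0.161.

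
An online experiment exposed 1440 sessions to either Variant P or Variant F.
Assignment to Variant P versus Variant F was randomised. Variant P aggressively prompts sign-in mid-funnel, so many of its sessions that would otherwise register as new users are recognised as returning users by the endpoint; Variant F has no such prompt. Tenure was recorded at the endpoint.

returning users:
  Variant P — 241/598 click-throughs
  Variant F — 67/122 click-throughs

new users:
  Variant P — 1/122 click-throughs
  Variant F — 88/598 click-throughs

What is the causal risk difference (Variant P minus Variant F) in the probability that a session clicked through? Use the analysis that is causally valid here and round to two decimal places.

User tenure is recorded after the variant and is itself shifted by it — it sits on the causal path from variant to outcome. Conditioning on a mediator would strip out part of the effect we want; the pooled comparison gives the total causal effect.
The causal difference is the pooled difference: 0.336 − 0.215 = +0.121.

+0.12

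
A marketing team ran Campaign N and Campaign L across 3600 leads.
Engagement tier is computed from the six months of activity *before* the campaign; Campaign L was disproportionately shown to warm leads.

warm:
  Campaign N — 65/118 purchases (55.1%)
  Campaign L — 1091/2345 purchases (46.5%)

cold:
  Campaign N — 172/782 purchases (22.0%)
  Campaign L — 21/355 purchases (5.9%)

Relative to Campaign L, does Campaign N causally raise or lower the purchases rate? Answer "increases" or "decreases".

increases

The stratified and pooled comparisons disagree (Campaign N wins within each engagement tier; Campaign L wins overall), so the answer turns on the causal role of engagement tier.
Engagement tier is set before the campaign has any effect — it is not caused by the campaign — and it independently drives the outcome. That makes it a confounder, so the causal comparison is within engagement tier levels.
Within each level — warm: 55.1% vs 46.5%; cold: 22.0% vs 5.9% — Campaign N is higher every time.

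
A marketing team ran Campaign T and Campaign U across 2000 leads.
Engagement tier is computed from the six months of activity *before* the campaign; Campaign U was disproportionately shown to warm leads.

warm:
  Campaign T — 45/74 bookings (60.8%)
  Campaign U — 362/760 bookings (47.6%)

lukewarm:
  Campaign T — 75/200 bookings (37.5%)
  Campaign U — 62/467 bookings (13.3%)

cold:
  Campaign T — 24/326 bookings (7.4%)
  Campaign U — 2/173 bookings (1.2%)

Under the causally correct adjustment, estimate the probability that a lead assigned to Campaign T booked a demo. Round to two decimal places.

Engagement tier satisfies the back-door criterion: it is not a descendant of the campaign, and it blocks the spurious path from campaign to outcome. Adjusting for it (i.e., using the within-engagement tier rates) gives the causal effect.
Standardising Campaign T to the population engagement tier mix: 0.417·45/74 + 0.334·75/200 + 0.249·24/326 = 0.397.

0.40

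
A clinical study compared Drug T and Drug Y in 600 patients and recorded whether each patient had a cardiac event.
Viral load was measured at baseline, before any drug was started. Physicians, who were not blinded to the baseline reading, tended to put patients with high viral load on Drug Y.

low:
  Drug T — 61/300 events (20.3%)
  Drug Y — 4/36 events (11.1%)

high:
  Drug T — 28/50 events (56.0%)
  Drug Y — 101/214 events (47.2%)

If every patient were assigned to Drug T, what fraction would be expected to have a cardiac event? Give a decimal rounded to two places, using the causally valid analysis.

0.36

Since viral load is a pre-existing factor (not a product of the drug) and it affects the outcome on its own, it is a confounder. The stratified rates, not the pooled rate, identify the causal effect.
Standardising Drug T to the population viral load mix: 0.560·61/300 + 0.440·28/50 = 0.360.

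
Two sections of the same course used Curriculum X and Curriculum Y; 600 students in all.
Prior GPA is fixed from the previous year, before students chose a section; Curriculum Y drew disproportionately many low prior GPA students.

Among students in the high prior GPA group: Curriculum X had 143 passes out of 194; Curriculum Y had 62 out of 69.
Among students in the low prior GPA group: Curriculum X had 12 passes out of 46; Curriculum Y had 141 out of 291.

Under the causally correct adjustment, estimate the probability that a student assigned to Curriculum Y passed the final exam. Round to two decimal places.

0.67

Nothing the teaching method does changes prior GPA band; the imbalance is an allocation artefact. With prior GPA band also predicting the outcome, the pooled figure is confounded, and the within-stratum comparison is the causal one.
Standardising Curriculum Y to the population prior GPA band mix: 0.438·62/69 + 0.562·141/291 = 0.666.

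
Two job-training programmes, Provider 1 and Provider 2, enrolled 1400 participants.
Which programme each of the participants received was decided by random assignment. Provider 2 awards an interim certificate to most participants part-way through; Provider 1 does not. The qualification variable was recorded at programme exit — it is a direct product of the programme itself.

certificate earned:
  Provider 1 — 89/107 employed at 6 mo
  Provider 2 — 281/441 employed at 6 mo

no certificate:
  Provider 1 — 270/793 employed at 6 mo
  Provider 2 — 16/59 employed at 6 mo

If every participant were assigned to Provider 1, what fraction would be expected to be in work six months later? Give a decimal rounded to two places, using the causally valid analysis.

0.40

Within every qualification attained during the programme level Provider 1 has the higher rate, yet pooled Provider 2 does — Simpson's reversal.
The distribution of qualification attained during the programme is itself part of what the programme does — it is an intermediate outcome. Holding it fixed would remove that part of the effect; the total effect is the pooled difference.
So P(outcome | do(Provider 1)) is just the pooled rate for Provider 1: 359/900 = 0.399.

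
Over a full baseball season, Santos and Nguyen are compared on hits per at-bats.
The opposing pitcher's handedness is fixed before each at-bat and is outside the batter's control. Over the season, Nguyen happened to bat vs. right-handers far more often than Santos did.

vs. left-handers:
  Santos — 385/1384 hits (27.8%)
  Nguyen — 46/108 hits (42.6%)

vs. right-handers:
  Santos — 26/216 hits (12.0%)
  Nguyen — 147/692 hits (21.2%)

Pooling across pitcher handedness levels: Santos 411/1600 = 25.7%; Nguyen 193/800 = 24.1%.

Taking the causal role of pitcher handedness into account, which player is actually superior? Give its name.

Nguyen

The pitcher handedness-specific comparison favours Nguyen throughout, but the pooled figures favour Santos. The question is whether to condition on pitcher handedness.
The imbalance in pitcher handedness arose from how at-bats were allocated, not from anything the player did; and pitcher handedness independently affects the outcome. The pooled gap is confounded — condition on pitcher handedness.
Within each level — vs. left-handers: 27.8% vs 42.6%; vs. right-handers: 12.0% vs 21.2% — Nguyen is higher every time.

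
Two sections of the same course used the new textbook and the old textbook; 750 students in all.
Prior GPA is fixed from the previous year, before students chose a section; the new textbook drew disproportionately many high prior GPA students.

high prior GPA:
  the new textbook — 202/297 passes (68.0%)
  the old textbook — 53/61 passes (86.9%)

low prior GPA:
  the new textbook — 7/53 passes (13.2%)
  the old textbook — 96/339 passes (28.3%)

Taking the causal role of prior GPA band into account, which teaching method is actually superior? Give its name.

Prior GPA band satisfies the back-door criterion: it is not a descendant of the teaching method, and it blocks the spurious path from teaching method to outcome. Adjusting for it (i.e., using the within-prior GPA band rates) gives the causal effect.
Within each level — high prior GPA: 68.0% vs 86.9%; low prior GPA: 13.2% vs 28.3% — the old textbook is higher every time.

the old textbook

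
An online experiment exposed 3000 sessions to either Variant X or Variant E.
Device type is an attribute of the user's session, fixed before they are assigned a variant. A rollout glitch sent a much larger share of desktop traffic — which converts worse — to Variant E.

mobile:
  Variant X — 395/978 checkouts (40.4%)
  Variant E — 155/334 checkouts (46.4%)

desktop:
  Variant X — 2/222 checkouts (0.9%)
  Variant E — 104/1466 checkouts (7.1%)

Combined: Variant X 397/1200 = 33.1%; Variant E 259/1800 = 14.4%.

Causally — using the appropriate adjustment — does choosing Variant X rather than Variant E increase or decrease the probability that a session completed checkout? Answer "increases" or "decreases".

decreases

Device type is set before the variant has any effect — it is not caused by the variant — and it independently drives the outcome. That makes it a confounder, so the causal comparison is within device type levels.
Within each level — mobile: 40.4% vs 46.4%; desktop: 0.9% vs 7.1% — Variant E is higher every time.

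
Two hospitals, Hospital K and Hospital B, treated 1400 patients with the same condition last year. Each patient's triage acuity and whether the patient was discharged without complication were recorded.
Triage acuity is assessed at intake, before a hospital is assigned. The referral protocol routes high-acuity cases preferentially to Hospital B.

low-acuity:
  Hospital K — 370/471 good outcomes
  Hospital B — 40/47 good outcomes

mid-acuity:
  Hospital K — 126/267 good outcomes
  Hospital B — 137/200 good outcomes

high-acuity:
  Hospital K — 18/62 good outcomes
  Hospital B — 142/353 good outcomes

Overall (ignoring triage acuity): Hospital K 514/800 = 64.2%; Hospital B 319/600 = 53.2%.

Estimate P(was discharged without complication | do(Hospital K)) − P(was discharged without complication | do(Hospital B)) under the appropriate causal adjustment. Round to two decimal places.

-0.13

Here triage acuity is a common cause — it drives both which hospital a case falls under and the outcome. The crude comparison mixes populations; the stratum-specific rates are the causally relevant ones.
Adjusting over the population distribution of triage acuity: 0.370·(0.786−0.851) + 0.334·(0.472−0.685) + 0.296·(0.290−0.402) = -0.128.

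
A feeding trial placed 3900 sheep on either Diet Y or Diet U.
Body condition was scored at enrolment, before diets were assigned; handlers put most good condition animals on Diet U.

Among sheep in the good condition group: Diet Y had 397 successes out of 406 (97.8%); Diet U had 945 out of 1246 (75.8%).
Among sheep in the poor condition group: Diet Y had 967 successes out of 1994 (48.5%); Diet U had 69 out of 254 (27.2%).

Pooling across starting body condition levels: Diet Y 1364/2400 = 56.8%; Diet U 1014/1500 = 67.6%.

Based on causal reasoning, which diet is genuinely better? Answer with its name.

Diet Y

Within every starting body condition level Diet Y has the higher rate, yet pooled Diet U does — Simpson's reversal.
Nothing the diet does changes starting body condition; the imbalance is an allocation artefact. With starting body condition also predicting the outcome, the pooled figure is confounded, and the within-stratum comparison is the causal one.
Within each level — good condition: 97.8% vs 75.8%; poor condition: 48.5% vs 27.2% — Diet Y is higher every time.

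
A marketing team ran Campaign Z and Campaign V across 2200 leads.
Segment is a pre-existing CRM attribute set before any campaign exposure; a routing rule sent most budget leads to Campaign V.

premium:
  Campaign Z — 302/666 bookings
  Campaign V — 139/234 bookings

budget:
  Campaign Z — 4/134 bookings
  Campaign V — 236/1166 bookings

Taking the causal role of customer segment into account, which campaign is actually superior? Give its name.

Customer segment differs across campaigns for reasons unrelated to any effect of the campaign itself, and it separately predicts the outcome — a classic confounder. We must compare within customer segment levels.
Within each level — premium: 45.3% vs 59.4%; budget: 3.0% vs 20.2% — Campaign V is higher every time.

Campaign V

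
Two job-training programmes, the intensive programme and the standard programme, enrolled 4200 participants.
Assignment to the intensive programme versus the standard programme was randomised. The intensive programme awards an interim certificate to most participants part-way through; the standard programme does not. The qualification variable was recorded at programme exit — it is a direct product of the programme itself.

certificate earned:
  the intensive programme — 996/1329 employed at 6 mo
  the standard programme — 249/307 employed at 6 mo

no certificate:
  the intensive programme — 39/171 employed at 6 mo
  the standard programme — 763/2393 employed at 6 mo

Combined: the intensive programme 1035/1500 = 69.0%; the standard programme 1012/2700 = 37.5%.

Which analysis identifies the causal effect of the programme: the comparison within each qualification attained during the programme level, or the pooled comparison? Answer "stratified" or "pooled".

Qualification attained during the programme here is a post-treatment variable shaped by the programme; conditioning on it would introduce bias rather than remove it. The overall comparison is the causal one.
Pooled: the intensive programme 69.0% vs the standard programme 37.5%; the intensive programme is higher overall.

pooled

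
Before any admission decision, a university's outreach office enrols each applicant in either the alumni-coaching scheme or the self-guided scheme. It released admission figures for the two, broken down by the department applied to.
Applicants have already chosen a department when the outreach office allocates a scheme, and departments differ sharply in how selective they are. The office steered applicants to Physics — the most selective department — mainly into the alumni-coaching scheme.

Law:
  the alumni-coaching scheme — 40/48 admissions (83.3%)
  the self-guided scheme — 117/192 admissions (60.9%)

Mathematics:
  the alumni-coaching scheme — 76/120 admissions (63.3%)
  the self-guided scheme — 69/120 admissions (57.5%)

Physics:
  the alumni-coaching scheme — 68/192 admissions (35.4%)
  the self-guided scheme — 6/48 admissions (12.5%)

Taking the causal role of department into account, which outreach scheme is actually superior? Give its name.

the alumni-coaching scheme is higher inside every department stratum but the self-guided scheme is higher in aggregate. Whether to stratify depends on how department relates to the outreach scheme.
Department satisfies the back-door criterion: it is not a descendant of the outreach scheme, and it blocks the spurious path from outreach scheme to outcome. Adjusting for it (i.e., using the within-department rates) gives the causal effect.
Within each level — Law: 83.3% vs 60.9%; Mathematics: 63.3% vs 57.5%; Physics: 35.4% vs 12.5% — the alumni-coaching scheme is higher every time.

the alumni-coaching scheme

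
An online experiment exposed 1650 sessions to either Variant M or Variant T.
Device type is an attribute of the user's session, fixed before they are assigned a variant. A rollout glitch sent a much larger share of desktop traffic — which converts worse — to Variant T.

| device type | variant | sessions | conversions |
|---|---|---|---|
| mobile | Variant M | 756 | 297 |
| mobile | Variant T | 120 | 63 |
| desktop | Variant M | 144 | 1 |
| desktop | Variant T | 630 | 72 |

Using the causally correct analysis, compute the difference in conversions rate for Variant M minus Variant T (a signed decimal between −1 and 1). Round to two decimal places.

Within every device type level Variant T has the higher rate, yet pooled Variant M does — Simpson's reversal.
Here device type is a common cause — it drives both which variant a case falls under and the outcome. The crude comparison mixes populations; the stratum-specific rates are the causally relevant ones.
Adjusting over the population distribution of device type: 0.531·(0.393−0.525) + 0.469·(0.007−0.114) = -0.121.

-0.12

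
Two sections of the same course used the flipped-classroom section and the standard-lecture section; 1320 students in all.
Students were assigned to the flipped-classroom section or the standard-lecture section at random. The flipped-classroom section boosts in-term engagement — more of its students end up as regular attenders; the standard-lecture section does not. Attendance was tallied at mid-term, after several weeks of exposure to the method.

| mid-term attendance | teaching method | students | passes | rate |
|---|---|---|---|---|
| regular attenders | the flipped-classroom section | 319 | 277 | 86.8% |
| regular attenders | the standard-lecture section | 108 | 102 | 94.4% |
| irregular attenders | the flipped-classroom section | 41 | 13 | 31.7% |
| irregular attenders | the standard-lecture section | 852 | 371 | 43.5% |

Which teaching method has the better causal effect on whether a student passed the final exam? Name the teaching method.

the flipped-classroom section

The mid-term attendance-specific comparison favours the standard-lecture section throughout, but the pooled figures favour the flipped-classroom section. The question is whether to condition on mid-term attendance.
Mid-term attendance lies on the pathway teaching method → mid-term attendance → outcome, so adjusting for it blocks the indirect effect. For the total causal effect of teaching method, use the unadjusted pooled rates.
Pooled: the flipped-classroom section 80.6% vs the standard-lecture section 49.3%; the flipped-classroom section is higher overall.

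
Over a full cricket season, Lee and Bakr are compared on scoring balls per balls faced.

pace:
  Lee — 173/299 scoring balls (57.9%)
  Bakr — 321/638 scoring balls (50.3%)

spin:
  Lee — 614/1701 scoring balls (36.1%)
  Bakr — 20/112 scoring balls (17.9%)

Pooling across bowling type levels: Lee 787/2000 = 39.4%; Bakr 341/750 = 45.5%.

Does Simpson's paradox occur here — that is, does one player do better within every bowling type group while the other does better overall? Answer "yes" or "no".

Within each bowling type level (pace 57.9% vs 50.3%; spin 36.1% vs 17.9%), Lee has the higher rate every time. Pooled: 39.4% vs 45.5% — Bakr has the higher rate overall. The two comparisons disagree.

yes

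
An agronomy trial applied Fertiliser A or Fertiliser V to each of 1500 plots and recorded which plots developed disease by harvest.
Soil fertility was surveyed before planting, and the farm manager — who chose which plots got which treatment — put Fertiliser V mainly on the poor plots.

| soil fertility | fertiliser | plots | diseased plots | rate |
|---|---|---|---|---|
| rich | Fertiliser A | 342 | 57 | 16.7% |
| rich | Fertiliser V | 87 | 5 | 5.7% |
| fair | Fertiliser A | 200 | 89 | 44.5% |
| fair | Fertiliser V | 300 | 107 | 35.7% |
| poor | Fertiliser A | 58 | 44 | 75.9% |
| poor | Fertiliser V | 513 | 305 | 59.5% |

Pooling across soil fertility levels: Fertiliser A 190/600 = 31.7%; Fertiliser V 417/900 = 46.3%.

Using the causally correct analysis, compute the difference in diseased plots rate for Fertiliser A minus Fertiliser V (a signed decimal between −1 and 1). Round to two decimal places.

Within every soil fertility level Fertiliser V has the lower rate, yet pooled Fertiliser A does — Simpson's reversal.
Soil fertility differs across fertilisers for reasons unrelated to any effect of the fertiliser itself, and it separately predicts the outcome — a classic confounder. We must compare within soil fertility levels.
Adjusting over the population distribution of soil fertility: 0.286·(0.167−0.057) + 0.333·(0.445−0.357) + 0.381·(0.759−0.595) = +0.123.

+0.12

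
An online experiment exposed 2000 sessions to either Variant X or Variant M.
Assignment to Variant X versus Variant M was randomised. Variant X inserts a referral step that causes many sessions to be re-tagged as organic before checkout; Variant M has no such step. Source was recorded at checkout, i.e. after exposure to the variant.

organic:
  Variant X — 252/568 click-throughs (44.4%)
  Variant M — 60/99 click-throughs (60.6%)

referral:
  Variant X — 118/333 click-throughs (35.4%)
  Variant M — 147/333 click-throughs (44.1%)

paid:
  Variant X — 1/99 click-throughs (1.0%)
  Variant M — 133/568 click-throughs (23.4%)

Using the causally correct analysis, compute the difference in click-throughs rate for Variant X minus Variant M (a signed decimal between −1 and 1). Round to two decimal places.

+0.03

Traffic source is recorded after the variant and is itself shifted by it — it sits on the causal path from variant to outcome. Conditioning on a mediator would strip out part of the effect we want; the pooled comparison gives the total causal effect.
The causal difference is the pooled difference: 0.371 − 0.340 = +0.031.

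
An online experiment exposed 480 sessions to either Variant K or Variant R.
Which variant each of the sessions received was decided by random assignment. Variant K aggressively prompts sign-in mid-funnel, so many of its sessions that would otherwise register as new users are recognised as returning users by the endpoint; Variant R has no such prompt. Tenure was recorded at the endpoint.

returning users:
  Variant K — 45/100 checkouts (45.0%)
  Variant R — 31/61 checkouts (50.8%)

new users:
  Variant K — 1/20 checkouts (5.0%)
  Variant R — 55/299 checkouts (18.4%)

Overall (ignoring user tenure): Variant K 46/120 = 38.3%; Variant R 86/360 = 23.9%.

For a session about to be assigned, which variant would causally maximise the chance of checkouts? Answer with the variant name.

Variant K

Within every user tenure level Variant R has the higher rate, yet pooled Variant K does — Simpson's reversal.
The distribution of user tenure is itself part of what the variant does — it is an intermediate outcome. Holding it fixed would remove that part of the effect; the total effect is the pooled difference.
Pooled: Variant K 38.3% vs Variant R 23.9%; Variant K is higher overall.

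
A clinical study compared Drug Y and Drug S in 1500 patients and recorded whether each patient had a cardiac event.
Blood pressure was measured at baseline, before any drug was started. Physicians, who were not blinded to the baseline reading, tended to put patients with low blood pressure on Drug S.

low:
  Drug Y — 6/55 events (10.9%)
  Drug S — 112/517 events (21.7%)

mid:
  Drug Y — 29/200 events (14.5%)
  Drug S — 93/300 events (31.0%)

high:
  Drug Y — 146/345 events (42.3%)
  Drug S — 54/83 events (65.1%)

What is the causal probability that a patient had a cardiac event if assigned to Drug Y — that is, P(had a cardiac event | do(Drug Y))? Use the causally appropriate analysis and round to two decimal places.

0.21

Nothing the drug does changes blood pressure; the imbalance is an allocation artefact. With blood pressure also predicting the outcome, the pooled figure is confounded, and the within-stratum comparison is the causal one.
Standardising Drug Y to the population blood pressure mix: 0.381·6/55 + 0.333·29/200 + 0.285·146/345 = 0.211.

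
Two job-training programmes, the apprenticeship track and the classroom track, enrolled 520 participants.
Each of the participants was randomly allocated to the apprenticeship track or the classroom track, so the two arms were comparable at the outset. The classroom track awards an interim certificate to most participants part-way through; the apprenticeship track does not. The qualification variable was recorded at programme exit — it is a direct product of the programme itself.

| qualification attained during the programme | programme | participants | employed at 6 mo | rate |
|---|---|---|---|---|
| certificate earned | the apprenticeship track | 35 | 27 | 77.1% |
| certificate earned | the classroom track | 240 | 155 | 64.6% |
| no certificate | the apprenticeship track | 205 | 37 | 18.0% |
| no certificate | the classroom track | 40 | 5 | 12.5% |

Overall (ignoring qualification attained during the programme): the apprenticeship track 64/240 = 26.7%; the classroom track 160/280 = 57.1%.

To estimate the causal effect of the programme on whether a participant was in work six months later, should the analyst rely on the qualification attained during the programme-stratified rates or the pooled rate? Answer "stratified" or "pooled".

Within every qualification attained during the programme level the apprenticeship track has the higher rate, yet pooled the classroom track does — Simpson's reversal.
Qualification attained during the programme is downstream of the programme. One should not condition on a consequence of treatment, so the overall rates are the right comparison.
Pooled: the apprenticeship track 26.7% vs the classroom track 57.1%; the classroom track is higher overall.

pooled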